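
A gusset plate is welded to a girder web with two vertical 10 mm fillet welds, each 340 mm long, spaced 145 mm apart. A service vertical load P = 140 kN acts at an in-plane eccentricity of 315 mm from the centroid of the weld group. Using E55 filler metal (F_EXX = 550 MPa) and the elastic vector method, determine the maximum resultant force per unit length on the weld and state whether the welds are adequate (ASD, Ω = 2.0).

Total weld length L_w = 680 mm. Treat welds as unit-width lines.
Polar moment about centroid: J = 2[d³/12 + d(b/2)²] = 2[340³/12 + 340×72.5²] = 10120000 mm³.
Direct shear f_v = P/L_w = 140×10³ / 680 = 205.9 N/mm (vertical).
Torsion M = P·e = 140×10³ × 315 = 44100000 N·mm.
Critical point at (x, y) = (72.5, 170) from centroid. f_tx = M·y/J = 740.5 N/mm; f_ty = M·x/J = 315.8 N/mm.
Resultant f_max = √[f_tx² + (f_v + f_ty)²] = √[740.5² + (205.9 + 315.8)²] = 905.8 N/mm.
Capacity per unit length: r_n/Ω = (1/2.0) × 0.6 × 550 × (0.707 × 10) = 1167 N/mm.
905.8 ≤ 1167 → adequate.

f_max ≈ 906 N/mm; adequate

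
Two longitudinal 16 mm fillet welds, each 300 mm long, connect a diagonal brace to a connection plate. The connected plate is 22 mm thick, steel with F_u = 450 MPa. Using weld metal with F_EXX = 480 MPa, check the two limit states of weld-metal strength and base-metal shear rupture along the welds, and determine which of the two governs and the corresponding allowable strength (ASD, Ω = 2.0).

R_n/Ω ≈ 977 kN (weld metal governs)

t_e = 0.707 × 16 = 11.31 mm; L = 600 mm.
Weld metal: R_n/Ω = (1/2.0) × 0.6 × 480 × 11.31 × 600 × 10⁻³ = 977.4 kN.
Base metal (shear rupture): R_n/Ω = (1/2.0) × 0.6 × 450 × 22 × 600 × 10⁻³ = 1782 kN.
Governing: weld metal.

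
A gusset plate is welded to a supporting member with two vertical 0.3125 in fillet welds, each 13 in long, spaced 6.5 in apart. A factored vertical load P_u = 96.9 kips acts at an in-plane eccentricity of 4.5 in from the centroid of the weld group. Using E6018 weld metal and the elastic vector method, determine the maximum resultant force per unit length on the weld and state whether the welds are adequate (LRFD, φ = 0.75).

E60XX → F_EXX = 60 ksi.
Total weld length L_w = 26 in. Treat welds as unit-width lines.
Polar moment about centroid: J = 2[d³/12 + d(b/2)²] = 2[13³/12 + 13×3.25²] = 640.8 in³.
Direct shear f_v = P/L_w = 96.9 / 26 = 3.727 kip/in (vertical).
Torsion M = P·e = 96.9 × 4.5 = 436.05 kip·in.
Critical point at (x, y) = (3.25, 6.5) from centroid. f_tx = M·y/J = 4.423 kip/in; f_ty = M·x/J = 2.212 kip/in.
Resultant f_max = √[f_tx² + (f_v + f_ty)²] = √[4.423² + (3.727 + 2.212)²] = 7.405 kip/in.
Capacity per unit length: φr_n = 0.75 × 0.6 × 60 × (0.707 × 0.3125) = 5.965 kip/in.
7.405 > 5.965 → NOT adequate.

f_max ≈ 7.4 kip/in; NOT adequate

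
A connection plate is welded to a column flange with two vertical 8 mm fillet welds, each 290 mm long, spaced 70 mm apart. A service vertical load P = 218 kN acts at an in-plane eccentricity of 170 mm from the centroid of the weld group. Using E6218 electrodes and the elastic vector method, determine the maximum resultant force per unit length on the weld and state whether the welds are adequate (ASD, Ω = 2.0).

E62XX → F_EXX = 620 MPa.
Total weld length L_w = 580 mm. Treat welds as unit-width lines.
Polar moment about centroid: J = 2[d³/12 + d(b/2)²] = 2[290³/12 + 290×35²] = 4775000 mm³.
Direct shear f_v = P/L_w = 218×10³ / 580 = 375.9 N/mm (vertical).
Torsion M = P·e = 218×10³ × 170 = 37060000 N·mm.
Critical point at (x, y) = (35, 145) from centroid. f_tx = M·y/J = 1125 N/mm; f_ty = M·x/J = 271.6 N/mm.
Resultant f_max = √[f_tx² + (f_v + f_ty)²] = √[1125² + (375.9 + 271.6)²] = 1298 N/mm.
Capacity per unit length: r_n/Ω = (1/2.0) × 0.6 × 620 × (0.707 × 8) = 1052 N/mm.
1298 > 1052 → NOT adequate.

f_max ≈ 1300 N/mm; NOT adequate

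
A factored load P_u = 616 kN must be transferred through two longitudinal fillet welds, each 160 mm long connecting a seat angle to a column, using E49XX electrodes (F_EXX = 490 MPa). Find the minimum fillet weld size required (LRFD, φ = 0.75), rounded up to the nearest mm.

Total weld length L = 320 mm.
Required throat t_e = P_u / (φ × 0.6 F_EXX × L) = 616 / (0.75 × 0.6 × 490 × 320 × 10⁻³) = 8.73 mm.
Required leg w = t_e / 0.707 = 12.35 mm → use 13 mm.

w = 13 mm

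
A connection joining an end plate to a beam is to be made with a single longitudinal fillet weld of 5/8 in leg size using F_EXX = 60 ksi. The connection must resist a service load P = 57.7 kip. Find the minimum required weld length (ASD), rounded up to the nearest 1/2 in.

L = 7.5 in

Throat t_e = 0.707 × 0.625 = 0.4419 in.
r_n/Ω = (0.6 × 60 × 0.4419) / 2.0 = 7.954 kip/in.
L_req = P / (r_n/Ω) = 57.7 / 7.954 = 7.254 in total.
Round up → use L = 7.5 in.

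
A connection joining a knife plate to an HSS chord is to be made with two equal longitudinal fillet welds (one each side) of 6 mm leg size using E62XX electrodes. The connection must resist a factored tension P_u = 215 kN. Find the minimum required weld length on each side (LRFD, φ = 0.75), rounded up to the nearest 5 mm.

E62XX → F_EXX = 620 MPa.
Throat t_e = 0.707 × 6 = 4.242 mm.
φr_n = 0.75 × 0.6 × 620 × 4.242 × 10⁻³ = 1.184 kN/mm.
L_req = P_u / φr_n = 215 / 1.184 = 181.7 mm total.
Per side: 181.7 / 2 = 90.83 mm.
Round up → use L = 95 mm on each side.

L = 95 mm on each side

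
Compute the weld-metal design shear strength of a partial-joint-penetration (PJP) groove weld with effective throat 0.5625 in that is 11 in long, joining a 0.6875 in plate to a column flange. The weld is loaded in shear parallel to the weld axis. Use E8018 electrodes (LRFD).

φR_n ≈ 223 kip

E80XX → F_EXX = 80 ksi.
Effective throat (given) t_e = 0.5625 in.
A_we = 0.5625 × 11 = 6.188 in².
F_nw = 0.6 F_EXX = 48 ksi.
φR_n = 0.75 × 48 × 6.188 = 222.8 kip.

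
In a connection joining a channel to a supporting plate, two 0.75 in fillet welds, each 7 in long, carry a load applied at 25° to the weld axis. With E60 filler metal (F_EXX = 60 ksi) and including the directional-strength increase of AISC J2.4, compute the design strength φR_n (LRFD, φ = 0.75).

t_e = 0.707 × 0.75 = 0.5302 in; A_we = 0.5302 × 14 = 7.423 in².
Directional factor: 1.0 + 0.5 sin^1.5(25°) = 1.137.
F_nw = 0.6 × 60 × 1.137 = 40.95 ksi.
φR_n = 0.75 × 40.95 × 7.423 = 228 kips.

φR_n ≈ 228 kips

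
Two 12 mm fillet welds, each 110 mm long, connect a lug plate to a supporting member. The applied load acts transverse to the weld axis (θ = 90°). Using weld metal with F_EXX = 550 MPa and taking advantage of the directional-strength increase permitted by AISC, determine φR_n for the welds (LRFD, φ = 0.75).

t_e = 0.707 × 12 = 8.484 mm; A_we = 8.484 × 220 = 1866 mm².
Directional factor: 1.0 + 0.5 sin^1.5(90°) = 1.5.
F_nw = 0.6 × 550 × 1.5 = 495 MPa.
φR_n = 0.75 × 495 × 1866 × 10⁻³ = 692.9 kN.

φR_n ≈ 693 kN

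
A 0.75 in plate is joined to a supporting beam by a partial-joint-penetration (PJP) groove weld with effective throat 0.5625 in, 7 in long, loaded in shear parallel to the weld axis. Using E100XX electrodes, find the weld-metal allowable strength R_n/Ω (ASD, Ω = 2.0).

R_n/Ω ≈ 118 kip

E100XX → F_EXX = 100 ksi.
Effective throat (given) t_e = 0.5625 in.
A_we = 0.5625 × 7 = 3.938 in².
F_nw = 0.6 F_EXX = 60 ksi.
R_n/Ω = (60 × 3.938) / 2.0 = 118.1 kip.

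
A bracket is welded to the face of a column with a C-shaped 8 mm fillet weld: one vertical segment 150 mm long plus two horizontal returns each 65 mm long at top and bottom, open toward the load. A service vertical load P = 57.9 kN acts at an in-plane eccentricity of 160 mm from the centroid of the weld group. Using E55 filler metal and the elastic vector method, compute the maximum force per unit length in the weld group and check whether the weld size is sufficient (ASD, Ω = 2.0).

f_max ≈ 869 N/mm; adequate

E55XX → F_EXX = 550 MPa.
Total weld length L_w = 280 mm. Treat welds as unit-width lines.
Centroid: x̄ = 2×65×32.5 / 280 = 15.09 mm from the vertical weld.
Polar moment about centroid: J = I_x + I_y = [150³/12 + 2×65×75²] + [150×15.09² + 2(65³/12 + 65×17.41²)] = 1132000 mm³.
Direct shear f_v = P/L_w = 57.9×10³ / 280 = 206.8 N/mm (vertical).
Torsion M = P·e = 57.9×10³ × 160 = 9264000 N·mm.
Critical point at (x, y) = (49.91, 75) from centroid. f_tx = M·y/J = 613.9 N/mm; f_ty = M·x/J = 408.5 N/mm.
Resultant f_max = √[f_tx² + (f_v + f_ty)²] = √[613.9² + (206.8 + 408.5)²] = 869.2 N/mm.
Capacity per unit length: r_n/Ω = (1/2.0) × 0.6 × 550 × (0.707 × 8) = 933.2 N/mm.
869.2 ≤ 933.2 → adequate.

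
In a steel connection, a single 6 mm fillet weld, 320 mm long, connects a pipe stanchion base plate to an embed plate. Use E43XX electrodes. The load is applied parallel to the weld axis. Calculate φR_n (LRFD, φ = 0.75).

E43XX → F_EXX = 430 MPa.
Effective throat t_e = 0.707 × 6 = 4.242 mm.
Total length L = 320 mm; A_we = 4.242 × 320 = 1357 mm².
F_nw = 0.6 F_EXX = 0.6 × 430 = 258 MPa.
φR_n = 0.75 × 258 × 1357 × 10⁻³ = 262.7 kN.

φR_n ≈ 263 kN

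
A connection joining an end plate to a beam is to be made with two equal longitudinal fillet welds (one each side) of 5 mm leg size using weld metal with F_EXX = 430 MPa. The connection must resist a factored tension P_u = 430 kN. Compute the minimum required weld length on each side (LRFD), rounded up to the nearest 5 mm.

Throat t_e = 0.707 × 5 = 3.535 mm.
φr_n = 0.75 × 0.6 × 430 × 3.535 × 10⁻³ = 0.684 kN/mm.
L_req = P_u / φr_n = 430 / 0.684 = 628.6 mm total.
Per side: 628.6 / 2 = 314.3 mm.
Round up → use L = 315 mm on each side.

L = 315 mm on each side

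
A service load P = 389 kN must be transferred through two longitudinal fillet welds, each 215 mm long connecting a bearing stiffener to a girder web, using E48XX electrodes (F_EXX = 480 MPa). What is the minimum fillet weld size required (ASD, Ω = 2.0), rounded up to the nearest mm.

Total weld length L = 430 mm.
Required throat t_e = P × Ω / (0.6 F_EXX × L) = 389 × 2.0 / (0.6 × 480 × 430 × 10⁻³) = 6.282 mm.
Required leg w = t_e / 0.707 = 8.886 mm → use 9 mm.

w = 9 mm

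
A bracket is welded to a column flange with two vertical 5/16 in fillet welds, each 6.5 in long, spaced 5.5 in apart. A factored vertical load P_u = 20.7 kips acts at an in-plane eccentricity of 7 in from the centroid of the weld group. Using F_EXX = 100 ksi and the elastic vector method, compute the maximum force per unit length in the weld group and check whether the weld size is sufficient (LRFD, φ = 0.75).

f_max ≈ 5.45 kip/in; adequate

Total weld length L_w = 13 in. Treat welds as unit-width lines.
Polar moment about centroid: J = 2[d³/12 + d(b/2)²] = 2[6.5³/12 + 6.5×2.75²] = 144.1 in³.
Direct shear f_v = P/L_w = 20.7 / 13 = 1.592 kip/in (vertical).
Torsion M = P·e = 20.7 × 7 = 144.9 kip·in.
Critical point at (x, y) = (2.75, 3.25) from centroid. f_tx = M·y/J = 3.268 kip/in; f_ty = M·x/J = 2.766 kip/in.
Resultant f_max = √[f_tx² + (f_v + f_ty)²] = √[3.268² + (1.592 + 2.766)²] = 5.447 kip/in.
Capacity per unit length: φr_n = 0.75 × 0.6 × 100 × (0.707 × 0.3125) = 9.942 kip/in.
5.447 ≤ 9.942 → adequate.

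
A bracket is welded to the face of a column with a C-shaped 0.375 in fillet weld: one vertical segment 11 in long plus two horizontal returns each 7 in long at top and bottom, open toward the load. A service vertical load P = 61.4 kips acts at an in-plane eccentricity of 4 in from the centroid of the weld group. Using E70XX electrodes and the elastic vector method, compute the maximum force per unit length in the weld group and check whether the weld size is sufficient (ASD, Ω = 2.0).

E70XX → F_EXX = 70 ksi.
Total weld length L_w = 25 in. Treat welds as unit-width lines.
Centroid: x̄ = 2×7×3.5 / 25 = 1.96 in from the vertical weld.
Polar moment about centroid: J = I_x + I_y = [11³/12 + 2×7×5.5²] + [11×1.96² + 2(7³/12 + 7×1.54²)] = 667 in³.
Direct shear f_v = P/L_w = 61.4 / 25 = 2.456 kip/in (vertical).
Torsion M = P·e = 61.4 × 4 = 245.6 kip·in.
Critical point at (x, y) = (5.04, 5.5) from centroid. f_tx = M·y/J = 2.025 kip/in; f_ty = M·x/J = 1.856 kip/in.
Resultant f_max = √[f_tx² + (f_v + f_ty)²] = √[2.025² + (2.456 + 1.856)²] = 4.764 kip/in.
Capacity per unit length: r_n/Ω = (1/2.0) × 0.6 × 70 × (0.707 × 0.375) = 5.568 kip/in.
4.764 ≤ 5.568 → adequate.

f_max ≈ 4.76 kip/in; adequate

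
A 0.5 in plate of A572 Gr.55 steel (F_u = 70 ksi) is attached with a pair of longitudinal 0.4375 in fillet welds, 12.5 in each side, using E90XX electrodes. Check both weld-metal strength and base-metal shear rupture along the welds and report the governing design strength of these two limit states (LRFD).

φR_n ≈ 313 kip (weld metal governs)

E90XX → F_EXX = 90 ksi.
t_e = 0.707 × 0.4375 = 0.3093 in; L = 25 in.
Weld metal: φR_n = 0.75 × 0.6 × 90 × 0.3093 × 25 = 313.2 kip.
Base metal (shear rupture): φR_n = 0.75 × 0.6 × 70 × 0.5 × 25 = 393.8 kip.
Governing: weld metal.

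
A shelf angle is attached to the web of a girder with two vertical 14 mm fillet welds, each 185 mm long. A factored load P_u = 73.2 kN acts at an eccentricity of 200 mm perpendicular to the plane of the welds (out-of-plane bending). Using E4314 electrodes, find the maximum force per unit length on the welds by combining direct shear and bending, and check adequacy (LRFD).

E43XX → F_EXX = 430 MPa.
L_w = 2 × 185 = 370 mm; section modulus (unit throat) S = 2 × L²/6 = 11410 mm².
Direct shear f_v = P/L_w = 73.2×10³/370 = 197.8 N/mm.
Moment M = P × e = 73.2×10³ × 200 = 14640000 N·mm; bending f_b = M/S = 1283 N/mm.
f_max = √(f_v² + f_b²) = √(197.8² + 1283²) = 1298 N/mm.
φr_n = 0.75 × 0.6 × 430 × (0.707 × 14) = 1915 N/mm → adequate.

f_max ≈ 1300 N/mm; adequate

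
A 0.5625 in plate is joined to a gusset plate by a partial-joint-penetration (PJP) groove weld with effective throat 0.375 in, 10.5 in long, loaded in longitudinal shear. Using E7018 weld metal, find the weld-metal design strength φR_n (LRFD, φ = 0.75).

E70XX → F_EXX = 70 ksi.
Effective throat (given) t_e = 0.375 in.
A_we = 0.375 × 10.5 = 3.938 in².
F_nw = 0.6 F_EXX = 42 ksi.
φR_n = 0.75 × 42 × 3.938 = 124 kip.

φR_n ≈ 124 kip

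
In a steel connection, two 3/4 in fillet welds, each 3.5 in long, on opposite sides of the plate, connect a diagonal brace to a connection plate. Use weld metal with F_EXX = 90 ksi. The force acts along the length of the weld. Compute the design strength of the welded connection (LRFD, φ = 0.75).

Effective throat t_e = 0.707 × 0.75 = 0.5302 in.
Total length L = 7 in; A_we = 0.5302 × 7 = 3.712 in².
F_nw = 0.6 F_EXX = 0.6 × 90 = 54 ksi.
φR_n = 0.75 × 54 × 3.712 = 150.3 kip.

φR_n ≈ 150 kip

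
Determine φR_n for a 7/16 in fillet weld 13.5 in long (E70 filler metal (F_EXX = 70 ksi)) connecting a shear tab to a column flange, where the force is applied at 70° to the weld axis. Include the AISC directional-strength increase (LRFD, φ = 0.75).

t_e = 0.707 × 0.4375 = 0.3093 in; A_we = 0.3093 × 13.5 = 4.176 in².
Directional factor: 1.0 + 0.5 sin^1.5(70°) = 1.455.
F_nw = 0.6 × 70 × 1.455 = 61.13 ksi.
φR_n = 0.75 × 61.13 × 4.176 = 191.4 kips.

φR_n ≈ 191 kips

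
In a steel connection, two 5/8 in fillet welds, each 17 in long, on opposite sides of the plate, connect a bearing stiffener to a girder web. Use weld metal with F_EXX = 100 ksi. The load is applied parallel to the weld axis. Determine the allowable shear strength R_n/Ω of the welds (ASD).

R_n/Ω ≈ 451 kip

Effective throat t_e = 0.707 × 0.625 = 0.4419 in.
Total length L = 34 in; A_we = 0.4419 × 34 = 15.02 in².
F_nw = 0.6 F_EXX = 0.6 × 100 = 60 ksi.
R_n = 60 × 15.02 = 901.4 kip; R_n/Ω = 901.4/2.0 = 450.7 kip.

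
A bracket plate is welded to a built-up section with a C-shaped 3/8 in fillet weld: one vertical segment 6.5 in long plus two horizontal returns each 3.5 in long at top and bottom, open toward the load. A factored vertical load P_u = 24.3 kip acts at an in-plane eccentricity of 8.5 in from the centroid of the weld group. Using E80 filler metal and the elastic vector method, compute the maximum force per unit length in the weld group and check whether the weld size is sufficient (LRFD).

f_max ≈ 8.75 kip/in; adequate

E80XX → F_EXX = 80 ksi.
Total weld length L_w = 13.5 in. Treat welds as unit-width lines.
Centroid: x̄ = 2×3.5×1.75 / 13.5 = 0.9074 in from the vertical weld.
Polar moment about centroid: J = I_x + I_y = [6.5³/12 + 2×3.5×3.25²] + [6.5×0.9074² + 2(3.5³/12 + 3.5×0.8426²)] = 114.3 in³.
Direct shear f_v = P/L_w = 24.3 / 13.5 = 1.8 kip/in (vertical).
Torsion M = P·e = 24.3 × 8.5 = 206.55 kip·in.
Critical point at (x, y) = (2.593, 3.25) from centroid. f_tx = M·y/J = 5.874 kip/in; f_ty = M·x/J = 4.685 kip/in.
Resultant f_max = √[f_tx² + (f_v + f_ty)²] = √[5.874² + (1.8 + 4.685)²] = 8.75 kip/in.
Capacity per unit length: φr_n = 0.75 × 0.6 × 80 × (0.707 × 0.375) = 9.544 kip/in.
8.75 ≤ 9.544 → adequate.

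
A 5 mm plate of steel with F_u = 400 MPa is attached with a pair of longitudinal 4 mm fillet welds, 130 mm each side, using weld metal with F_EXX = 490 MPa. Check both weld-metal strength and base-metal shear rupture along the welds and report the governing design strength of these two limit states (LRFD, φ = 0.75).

φR_n ≈ 162 kN (weld metal governs)

t_e = 0.707 × 4 = 2.828 mm; L = 260 mm.
Weld metal: φR_n = 0.75 × 0.6 × 490 × 2.828 × 260 × 10⁻³ = 162.1 kN.
Base metal (shear rupture): φR_n = 0.75 × 0.6 × 400 × 5 × 260 × 10⁻³ = 234 kN.
Governing: weld metal.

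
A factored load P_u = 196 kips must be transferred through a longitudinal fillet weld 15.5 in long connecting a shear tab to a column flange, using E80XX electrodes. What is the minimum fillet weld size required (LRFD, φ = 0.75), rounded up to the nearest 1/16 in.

w = 1/2 in

E80XX → F_EXX = 80 ksi.
Total weld length L = 15.5 in.
Required throat t_e = P_u / (φ × 0.6 F_EXX × L) = 196 / (0.75 × 0.6 × 80 × 15.5) = 0.3513 in.
Required leg w = t_e / 0.707 = 0.4968 in → use 1/2 in.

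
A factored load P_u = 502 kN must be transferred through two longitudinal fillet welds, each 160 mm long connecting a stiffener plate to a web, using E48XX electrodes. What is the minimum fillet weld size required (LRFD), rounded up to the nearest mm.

w = 11 mm

E48XX → F_EXX = 480 MPa.
Total weld length L = 320 mm.
Required throat t_e = P_u / (φ × 0.6 F_EXX × L) = 502 / (0.75 × 0.6 × 480 × 320 × 10⁻³) = 7.263 mm.
Required leg w = t_e / 0.707 = 10.27 mm → use 11 mm.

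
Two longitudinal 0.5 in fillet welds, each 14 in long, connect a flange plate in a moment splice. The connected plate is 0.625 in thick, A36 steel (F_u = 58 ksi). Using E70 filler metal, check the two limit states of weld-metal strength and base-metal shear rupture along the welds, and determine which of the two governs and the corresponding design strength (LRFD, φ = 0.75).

E70XX → F_EXX = 70 ksi.
t_e = 0.707 × 0.5 = 0.3535 in; L = 28 in.
Weld metal: φR_n = 0.75 × 0.6 × 70 × 0.3535 × 28 = 311.8 kip.
Base metal (shear rupture): φR_n = 0.75 × 0.6 × 58 × 0.625 × 28 = 456.8 kip.
Governing: weld metal.

φR_n ≈ 312 kip (weld metal governs)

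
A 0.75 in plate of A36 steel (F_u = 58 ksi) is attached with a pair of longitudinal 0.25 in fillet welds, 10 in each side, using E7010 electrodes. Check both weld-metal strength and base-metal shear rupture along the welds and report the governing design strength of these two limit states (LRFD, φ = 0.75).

φR_n ≈ 111 kips (weld metal governs)

E70XX → F_EXX = 70 ksi.
t_e = 0.707 × 0.25 = 0.1767 in; L = 20 in.
Weld metal: φR_n = 0.75 × 0.6 × 70 × 0.1767 × 20 = 111.4 kips.
Base metal (shear rupture): φR_n = 0.75 × 0.6 × 58 × 0.75 × 20 = 391.5 kips.
Governing: weld metal.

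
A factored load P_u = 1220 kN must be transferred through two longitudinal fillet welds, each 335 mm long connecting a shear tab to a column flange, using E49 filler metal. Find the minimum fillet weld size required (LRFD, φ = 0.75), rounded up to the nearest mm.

E49XX → F_EXX = 490 MPa.
Total weld length L = 670 mm.
Required throat t_e = P_u / (φ × 0.6 F_EXX × L) = 1220 / (0.75 × 0.6 × 490 × 670 × 10⁻³) = 8.258 mm.
Required leg w = t_e / 0.707 = 11.68 mm → use 12 mm.

w = 12 mm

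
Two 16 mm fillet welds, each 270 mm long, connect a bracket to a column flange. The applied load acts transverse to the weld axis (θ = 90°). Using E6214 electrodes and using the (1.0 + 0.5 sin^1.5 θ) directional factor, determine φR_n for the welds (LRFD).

φR_n ≈ 2560 kN

E62XX → F_EXX = 620 MPa.
t_e = 0.707 × 16 = 11.31 mm; A_we = 11.31 × 540 = 6108 mm².
Directional factor: 1.0 + 0.5 sin^1.5(90°) = 1.5.
F_nw = 0.6 × 620 × 1.5 = 558 MPa.
φR_n = 0.75 × 558 × 6108 × 10⁻³ = 2556 kN.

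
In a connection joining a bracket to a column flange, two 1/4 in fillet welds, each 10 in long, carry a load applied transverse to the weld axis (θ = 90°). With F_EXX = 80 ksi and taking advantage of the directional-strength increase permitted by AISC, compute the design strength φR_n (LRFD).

t_e = 0.707 × 0.25 = 0.1767 in; A_we = 0.1767 × 20 = 3.535 in².
Directional factor: 1.0 + 0.5 sin^1.5(90°) = 1.5.
F_nw = 0.6 × 80 × 1.5 = 72 ksi.
φR_n = 0.75 × 72 × 3.535 = 190.9 kips.

φR_n ≈ 191 kips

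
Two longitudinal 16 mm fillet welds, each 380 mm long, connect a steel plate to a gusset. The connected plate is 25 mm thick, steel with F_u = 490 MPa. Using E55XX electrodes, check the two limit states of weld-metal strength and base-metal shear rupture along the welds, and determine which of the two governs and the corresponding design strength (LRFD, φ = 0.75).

φR_n ≈ 2130 kN (weld metal governs)

E55XX → F_EXX = 550 MPa.
t_e = 0.707 × 16 = 11.31 mm; L = 760 mm.
Weld metal: φR_n = 0.75 × 0.6 × 550 × 11.31 × 760 × 10⁻³ = 2128 kN.
Base metal (shear rupture): φR_n = 0.75 × 0.6 × 490 × 25 × 760 × 10⁻³ = 4190 kN.
Governing: weld metal.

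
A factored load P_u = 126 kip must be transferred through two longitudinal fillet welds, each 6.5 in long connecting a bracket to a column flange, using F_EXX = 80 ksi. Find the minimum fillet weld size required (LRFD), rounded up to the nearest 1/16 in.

w = 7/16 in

Total weld length L = 13 in.
Required throat t_e = P_u / (φ × 0.6 F_EXX × L) = 126 / (0.75 × 0.6 × 80 × 13) = 0.2692 in.
Required leg w = t_e / 0.707 = 0.3808 in → use 7/16 in.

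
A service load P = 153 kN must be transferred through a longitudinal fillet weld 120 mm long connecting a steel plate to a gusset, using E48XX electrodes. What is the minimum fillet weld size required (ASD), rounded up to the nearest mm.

E48XX → F_EXX = 480 MPa.
Total weld length L = 120 mm.
Required throat t_e = P × Ω / (0.6 F_EXX × L) = 153 × 2.0 / (0.6 × 480 × 120 × 10⁻³) = 8.854 mm.
Required leg w = t_e / 0.707 = 12.52 mm → use 13 mm.

w = 13 mm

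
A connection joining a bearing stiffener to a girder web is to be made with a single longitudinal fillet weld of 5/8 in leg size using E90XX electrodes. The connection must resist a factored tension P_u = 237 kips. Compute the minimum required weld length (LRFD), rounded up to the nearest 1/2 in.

L = 13.5 in

E90XX → F_EXX = 90 ksi.
Throat t_e = 0.707 × 0.625 = 0.4419 in.
φr_n = 0.75 × 0.6 × 90 × 0.4419 = 17.9 kips/in.
L_req = P_u / φr_n = 237 / 17.9 = 13.24 in total.
Round up → use L = 13.5 in.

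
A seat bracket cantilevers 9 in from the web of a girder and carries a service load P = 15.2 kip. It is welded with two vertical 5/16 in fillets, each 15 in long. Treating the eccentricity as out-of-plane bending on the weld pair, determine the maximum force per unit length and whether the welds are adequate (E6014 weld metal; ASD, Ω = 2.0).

f_max ≈ 1.89 kip/in; adequate

E60XX → F_EXX = 60 ksi.
L_w = 2 × 15 = 30 in; section modulus (unit throat) S = 2 × L²/6 = 75 in².
Direct shear f_v = P/L_w = 15.2/30 = 0.5067 kip/in.
Moment M = P × e = 15.2 × 9 = 136.8 kip·in; bending f_b = M/S = 1.824 kip/in.
f_max = √(f_v² + f_b²) = √(0.5067² + 1.824²) = 1.893 kip/in.
r_n/Ω = (1/2.0) × 0.6 × 60 × (0.707 × 0.3125) = 3.977 kip/in → adequate.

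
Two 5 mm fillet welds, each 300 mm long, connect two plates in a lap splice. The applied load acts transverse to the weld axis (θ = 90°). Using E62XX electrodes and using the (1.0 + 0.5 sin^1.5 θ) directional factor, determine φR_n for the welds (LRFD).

φR_n ≈ 888 kN

E62XX → F_EXX = 620 MPa.
t_e = 0.707 × 5 = 3.535 mm; A_we = 3.535 × 600 = 2121 mm².
Directional factor: 1.0 + 0.5 sin^1.5(90°) = 1.5.
F_nw = 0.6 × 620 × 1.5 = 558 MPa.
φR_n = 0.75 × 558 × 2121 × 10⁻³ = 887.6 kN.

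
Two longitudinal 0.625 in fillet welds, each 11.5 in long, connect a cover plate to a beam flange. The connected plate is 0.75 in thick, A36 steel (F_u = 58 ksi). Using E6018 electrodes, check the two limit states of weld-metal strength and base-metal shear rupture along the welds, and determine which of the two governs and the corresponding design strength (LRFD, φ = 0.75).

E60XX → F_EXX = 60 ksi.
t_e = 0.707 × 0.625 = 0.4419 in; L = 23 in.
Weld metal: φR_n = 0.75 × 0.6 × 60 × 0.4419 × 23 = 274.4 kips.
Base metal (shear rupture): φR_n = 0.75 × 0.6 × 58 × 0.75 × 23 = 450.2 kips.
Governing: weld metal.

φR_n ≈ 274 kips (weld metal governs)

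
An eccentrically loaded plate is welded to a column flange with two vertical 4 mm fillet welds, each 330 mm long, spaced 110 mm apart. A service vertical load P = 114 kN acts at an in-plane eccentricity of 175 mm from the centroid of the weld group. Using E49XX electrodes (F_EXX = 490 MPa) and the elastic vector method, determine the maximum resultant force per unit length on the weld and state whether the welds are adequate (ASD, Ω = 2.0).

Total weld length L_w = 660 mm. Treat welds as unit-width lines.
Polar moment about centroid: J = 2[d³/12 + d(b/2)²] = 2[330³/12 + 330×55²] = 7986000 mm³.
Direct shear f_v = P/L_w = 114×10³ / 660 = 172.7 N/mm (vertical).
Torsion M = P·e = 114×10³ × 175 = 19950000 N·mm.
Critical point at (x, y) = (55, 165) from centroid. f_tx = M·y/J = 412.2 N/mm; f_ty = M·x/J = 137.4 N/mm.
Resultant f_max = √[f_tx² + (f_v + f_ty)²] = √[412.2² + (172.7 + 137.4)²] = 515.8 N/mm.
Capacity per unit length: r_n/Ω = (1/2.0) × 0.6 × 490 × (0.707 × 4) = 415.7 N/mm.
515.8 > 415.7 → NOT adequate.

f_max ≈ 516 N/mm; NOT adequate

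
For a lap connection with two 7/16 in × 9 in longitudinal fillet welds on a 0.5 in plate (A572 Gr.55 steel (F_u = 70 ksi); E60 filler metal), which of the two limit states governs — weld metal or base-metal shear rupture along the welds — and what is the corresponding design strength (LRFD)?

φR_n ≈ 150 kip (weld metal governs)

E60XX → F_EXX = 60 ksi.
t_e = 0.707 × 0.4375 = 0.3093 in; L = 18 in.
Weld metal: φR_n = 0.75 × 0.6 × 60 × 0.3093 × 18 = 150.3 kip.
Base metal (shear rupture): φR_n = 0.75 × 0.6 × 70 × 0.5 × 18 = 283.5 kip.
Governing: weld metal.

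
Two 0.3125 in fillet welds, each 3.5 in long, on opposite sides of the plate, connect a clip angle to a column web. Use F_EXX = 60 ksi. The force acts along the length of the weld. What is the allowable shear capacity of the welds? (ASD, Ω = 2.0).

Effective throat t_e = 0.707 × 0.3125 = 0.2209 in.
Total length L = 7 in; A_we = 0.2209 × 7 = 1.547 in².
F_nw = 0.6 F_EXX = 0.6 × 60 = 36 ksi.
R_n = 36 × 1.547 = 55.68 kip; R_n/Ω = 55.68/2.0 = 27.84 kip.

R_n/Ω ≈ 27.8 kip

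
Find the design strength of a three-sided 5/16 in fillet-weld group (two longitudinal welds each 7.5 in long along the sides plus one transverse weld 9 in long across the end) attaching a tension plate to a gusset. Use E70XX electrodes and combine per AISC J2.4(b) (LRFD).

E70XX → F_EXX = 70 ksi.
t_e = 0.707 × 0.3125 = 0.2209 in.
R_nwl = 0.6 × 70 × 0.2209 × 15 = 139.2 kips (longitudinal, 2 welds).
R_nwt = 0.6 × 70 × 0.2209 × 9 = 83.51 kips (transverse, base value).
(i) R_nwl + R_nwt = 222.7 kips; (ii) 0.85 R_nwl + 1.5 R_nwt = 243.6 kips.
R_n = max = 243.6 kips [governs: (ii)]; φR_n = 182.7 kips.

φR_n ≈ 183 kips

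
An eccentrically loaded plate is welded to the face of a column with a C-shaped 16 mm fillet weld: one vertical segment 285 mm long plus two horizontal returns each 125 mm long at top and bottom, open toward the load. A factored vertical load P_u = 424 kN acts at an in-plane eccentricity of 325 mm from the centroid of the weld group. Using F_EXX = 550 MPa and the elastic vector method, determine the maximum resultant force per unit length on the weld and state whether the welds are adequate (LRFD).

Total weld length L_w = 535 mm. Treat welds as unit-width lines.
Centroid: x̄ = 2×125×62.5 / 535 = 29.21 mm from the vertical weld.
Polar moment about centroid: J = I_x + I_y = [285³/12 + 2×125×142.5²] + [285×29.21² + 2(125³/12 + 125×33.29²)] = 7851000 mm³.
Direct shear f_v = P/L_w = 424×10³ / 535 = 792.5 N/mm (vertical).
Torsion M = P·e = 424×10³ × 325 = 137800000 N·mm.
Critical point at (x, y) = (95.79, 142.5) from centroid. f_tx = M·y/J = 2501 N/mm; f_ty = M·x/J = 1681 N/mm.
Resultant f_max = √[f_tx² + (f_v + f_ty)²] = √[2501² + (792.5 + 1681)²] = 3518 N/mm.
Capacity per unit length: φr_n = 0.75 × 0.6 × 550 × (0.707 × 16) = 2800 N/mm.
3518 > 2800 → NOT adequate.

f_max ≈ 3520 N/mm; NOT adequate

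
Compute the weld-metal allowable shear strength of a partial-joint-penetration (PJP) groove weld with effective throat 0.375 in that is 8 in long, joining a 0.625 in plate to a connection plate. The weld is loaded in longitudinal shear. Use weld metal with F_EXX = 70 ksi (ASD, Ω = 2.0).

R_n/Ω ≈ 63 kip

Effective throat (given) t_e = 0.375 in.
A_we = 0.375 × 8 = 3 in².
F_nw = 0.6 F_EXX = 42 ksi.
R_n/Ω = (42 × 3) / 2.0 = 63 kip.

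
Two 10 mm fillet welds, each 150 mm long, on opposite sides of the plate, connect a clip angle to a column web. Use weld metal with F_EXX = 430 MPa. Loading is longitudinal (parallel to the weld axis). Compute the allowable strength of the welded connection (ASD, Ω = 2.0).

Effective throat t_e = 0.707 × 10 = 7.07 mm.
Total length L = 300 mm; A_we = 7.07 × 300 = 2121 mm².
F_nw = 0.6 F_EXX = 0.6 × 430 = 258 MPa.
R_n = 258 × 2121 × 10⁻³ = 547.2 kN; R_n/Ω = 547.2/2.0 = 273.6 kN.

R_n/Ω ≈ 274 kN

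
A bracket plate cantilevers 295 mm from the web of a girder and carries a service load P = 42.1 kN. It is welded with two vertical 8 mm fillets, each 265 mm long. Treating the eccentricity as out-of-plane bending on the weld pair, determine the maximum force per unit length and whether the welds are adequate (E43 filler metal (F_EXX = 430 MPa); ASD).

L_w = 2 × 265 = 530 mm; section modulus (unit throat) S = 2 × L²/6 = 23410 mm².
Direct shear f_v = P/L_w = 42.1×10³/530 = 79.43 N/mm.
Moment M = P × e = 42.1×10³ × 295 = 12420000 N·mm; bending f_b = M/S = 530.6 N/mm.
f_max = √(f_v² + f_b²) = √(79.43² + 530.6²) = 536.5 N/mm.
r_n/Ω = (1/2.0) × 0.6 × 430 × (0.707 × 8) = 729.6 N/mm → adequate.

f_max ≈ 536 N/mm; adequate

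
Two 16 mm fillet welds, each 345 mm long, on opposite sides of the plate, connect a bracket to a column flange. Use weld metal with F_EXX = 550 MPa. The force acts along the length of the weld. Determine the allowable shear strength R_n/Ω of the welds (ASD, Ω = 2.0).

R_n/Ω ≈ 1290 kN

Effective throat t_e = 0.707 × 16 = 11.31 mm.
Total length L = 690 mm; A_we = 11.31 × 690 = 7805 mm².
F_nw = 0.6 F_EXX = 0.6 × 550 = 330 MPa.
R_n = 330 × 7805 × 10⁻³ = 2576 kN; R_n/Ω = 2576/2.0 = 1288 kN.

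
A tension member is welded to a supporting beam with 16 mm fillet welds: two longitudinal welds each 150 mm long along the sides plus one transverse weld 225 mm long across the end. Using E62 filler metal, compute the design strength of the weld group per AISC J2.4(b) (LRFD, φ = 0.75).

E62XX → F_EXX = 620 MPa.
t_e = 0.707 × 16 = 11.31 mm.
R_nwl = 0.6 × 620 × 11.31 × 300 × 10⁻³ = 1262 kN (longitudinal, 2 welds).
R_nwt = 0.6 × 620 × 11.31 × 225 × 10⁻³ = 946.8 kN (transverse, base value).
(i) R_nwl + R_nwt = 2209 kN; (ii) 0.85 R_nwl + 1.5 R_nwt = 2493 kN.
R_n = max = 2493 kN [governs: (ii)]; φR_n = 1870 kN.

φR_n ≈ 1870 kN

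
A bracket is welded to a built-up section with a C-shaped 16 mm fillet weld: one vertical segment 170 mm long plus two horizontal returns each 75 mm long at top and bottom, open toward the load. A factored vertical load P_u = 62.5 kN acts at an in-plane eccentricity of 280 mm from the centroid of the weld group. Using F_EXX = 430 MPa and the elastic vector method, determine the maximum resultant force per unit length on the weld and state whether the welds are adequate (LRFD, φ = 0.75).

f_max ≈ 1190 N/mm; adequate

Total weld length L_w = 320 mm. Treat welds as unit-width lines.
Centroid: x̄ = 2×75×37.5 / 320 = 17.58 mm from the vertical weld.
Polar moment about centroid: J = I_x + I_y = [170³/12 + 2×75×85²] + [170×17.58² + 2(75³/12 + 75×19.92²)] = 1676000 mm³.
Direct shear f_v = P/L_w = 62.5×10³ / 320 = 195.3 N/mm (vertical).
Torsion M = P·e = 62.5×10³ × 280 = 17500000 N·mm.
Critical point at (x, y) = (57.42, 85) from centroid. f_tx = M·y/J = 887.8 N/mm; f_ty = M·x/J = 599.7 N/mm.
Resultant f_max = √[f_tx² + (f_v + f_ty)²] = √[887.8² + (195.3 + 599.7)²] = 1192 N/mm.
Capacity per unit length: φr_n = 0.75 × 0.6 × 430 × (0.707 × 16) = 2189 N/mm.
1192 ≤ 2189 → adequate.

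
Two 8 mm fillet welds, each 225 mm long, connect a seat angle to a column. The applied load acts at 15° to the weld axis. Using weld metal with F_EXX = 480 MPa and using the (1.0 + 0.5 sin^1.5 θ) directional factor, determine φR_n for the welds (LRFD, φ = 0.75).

φR_n ≈ 586 kN

t_e = 0.707 × 8 = 5.656 mm; A_we = 5.656 × 450 = 2545 mm².
Directional factor: 1.0 + 0.5 sin^1.5(15°) = 1.066.
F_nw = 0.6 × 480 × 1.066 = 307 MPa.
φR_n = 0.75 × 307 × 2545 × 10⁻³ = 586 kN.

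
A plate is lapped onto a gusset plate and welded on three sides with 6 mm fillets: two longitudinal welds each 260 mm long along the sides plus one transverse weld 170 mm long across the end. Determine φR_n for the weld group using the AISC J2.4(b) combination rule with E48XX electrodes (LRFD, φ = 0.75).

E48XX → F_EXX = 480 MPa.
t_e = 0.707 × 6 = 4.242 mm.
R_nwl = 0.6 × 480 × 4.242 × 520 × 10⁻³ = 635.3 kN (longitudinal, 2 welds).
R_nwt = 0.6 × 480 × 4.242 × 170 × 10⁻³ = 207.7 kN (transverse, base value).
(i) R_nwl + R_nwt = 843 kN; (ii) 0.85 R_nwl + 1.5 R_nwt = 851.5 kN.
R_n = max = 851.5 kN [governs: (ii)]; φR_n = 638.6 kN.

φR_n ≈ 639 kN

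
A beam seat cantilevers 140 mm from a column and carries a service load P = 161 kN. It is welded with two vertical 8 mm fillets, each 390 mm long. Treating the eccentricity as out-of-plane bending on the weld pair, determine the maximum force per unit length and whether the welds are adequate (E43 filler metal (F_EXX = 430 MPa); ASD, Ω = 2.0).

f_max ≈ 490 N/mm; adequate

L_w = 2 × 390 = 780 mm; section modulus (unit throat) S = 2 × L²/6 = 50700 mm².
Direct shear f_v = P/L_w = 161×10³/780 = 206.4 N/mm.
Moment M = P × e = 161×10³ × 140 = 22540000 N·mm; bending f_b = M/S = 444.6 N/mm.
f_max = √(f_v² + f_b²) = √(206.4² + 444.6²) = 490.2 N/mm.
r_n/Ω = (1/2.0) × 0.6 × 430 × (0.707 × 8) = 729.6 N/mm → adequate.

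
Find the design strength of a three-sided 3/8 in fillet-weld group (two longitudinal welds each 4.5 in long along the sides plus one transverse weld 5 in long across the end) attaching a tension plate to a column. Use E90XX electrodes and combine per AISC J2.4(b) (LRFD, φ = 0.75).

E90XX → F_EXX = 90 ksi.
t_e = 0.707 × 0.375 = 0.2651 in.
R_nwl = 0.6 × 90 × 0.2651 × 9 = 128.9 kip (longitudinal, 2 welds).
R_nwt = 0.6 × 90 × 0.2651 × 5 = 71.58 kip (transverse, base value).
(i) R_nwl + R_nwt = 200.4 kip; (ii) 0.85 R_nwl + 1.5 R_nwt = 216.9 kip.
R_n = max = 216.9 kip [governs: (ii)]; φR_n = 162.7 kip.

φR_n ≈ 163 kip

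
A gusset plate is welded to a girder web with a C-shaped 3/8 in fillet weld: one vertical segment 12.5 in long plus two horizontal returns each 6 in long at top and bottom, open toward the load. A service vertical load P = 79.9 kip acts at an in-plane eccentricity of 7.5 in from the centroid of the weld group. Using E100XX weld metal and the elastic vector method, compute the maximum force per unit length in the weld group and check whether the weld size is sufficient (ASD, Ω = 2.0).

E100XX → F_EXX = 100 ksi.
Total weld length L_w = 24.5 in. Treat welds as unit-width lines.
Centroid: x̄ = 2×6×3 / 24.5 = 1.469 in from the vertical weld.
Polar moment about centroid: J = I_x + I_y = [12.5³/12 + 2×6×6.25²] + [12.5×1.469² + 2(6³/12 + 6×1.531²)] = 722.6 in³.
Direct shear f_v = P/L_w = 79.9 / 24.5 = 3.261 kip/in (vertical).
Torsion M = P·e = 79.9 × 7.5 = 599.25 kip·in.
Critical point at (x, y) = (4.531, 6.25) from centroid. f_tx = M·y/J = 5.183 kip/in; f_ty = M·x/J = 3.757 kip/in.
Resultant f_max = √[f_tx² + (f_v + f_ty)²] = √[5.183² + (3.261 + 3.757)²] = 8.725 kip/in.
Capacity per unit length: r_n/Ω = (1/2.0) × 0.6 × 100 × (0.707 × 0.375) = 7.954 kip/in.
8.725 > 7.954 → NOT adequate.

f_max ≈ 8.72 kip/in; NOT adequate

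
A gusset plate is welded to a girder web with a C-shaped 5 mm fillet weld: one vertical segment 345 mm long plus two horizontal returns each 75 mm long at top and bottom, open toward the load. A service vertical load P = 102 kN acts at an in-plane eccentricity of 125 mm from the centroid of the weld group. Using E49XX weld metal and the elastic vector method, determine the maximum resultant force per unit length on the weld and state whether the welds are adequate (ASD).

f_max ≈ 409 N/mm; adequate

E49XX → F_EXX = 490 MPa.
Total weld length L_w = 495 mm. Treat welds as unit-width lines.
Centroid: x̄ = 2×75×37.5 / 495 = 11.36 mm from the vertical weld.
Polar moment about centroid: J = I_x + I_y = [345³/12 + 2×75×172.5²] + [345×11.36² + 2(75³/12 + 75×26.14²)] = 8103000 mm³.
Direct shear f_v = P/L_w = 102×10³ / 495 = 206.1 N/mm (vertical).
Torsion M = P·e = 102×10³ × 125 = 12750000 N·mm.
Critical point at (x, y) = (63.64, 172.5) from centroid. f_tx = M·y/J = 271.4 N/mm; f_ty = M·x/J = 100.1 N/mm.
Resultant f_max = √[f_tx² + (f_v + f_ty)²] = √[271.4² + (206.1 + 100.1)²] = 409.2 N/mm.
Capacity per unit length: r_n/Ω = (1/2.0) × 0.6 × 490 × (0.707 × 5) = 519.6 N/mm.
409.2 ≤ 519.6 → adequate.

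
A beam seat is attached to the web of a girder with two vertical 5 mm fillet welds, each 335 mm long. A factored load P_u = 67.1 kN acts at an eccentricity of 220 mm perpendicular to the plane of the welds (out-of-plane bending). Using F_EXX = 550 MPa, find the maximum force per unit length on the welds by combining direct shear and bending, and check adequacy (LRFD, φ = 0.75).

f_max ≈ 407 N/mm; adequate

L_w = 2 × 335 = 670 mm; section modulus (unit throat) S = 2 × L²/6 = 37410 mm².
Direct shear f_v = P/L_w = 67.1×10³/670 = 100.1 N/mm.
Moment M = P × e = 67.1×10³ × 220 = 14762000 N·mm; bending f_b = M/S = 394.6 N/mm.
f_max = √(f_v² + f_b²) = √(100.1² + 394.6²) = 407.1 N/mm.
φr_n = 0.75 × 0.6 × 550 × (0.707 × 5) = 874.9 N/mm → adequate.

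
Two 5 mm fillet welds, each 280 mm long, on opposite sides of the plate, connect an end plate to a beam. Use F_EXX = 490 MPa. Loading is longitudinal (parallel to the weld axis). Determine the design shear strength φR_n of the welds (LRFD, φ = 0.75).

φR_n ≈ 437 kN

Effective throat t_e = 0.707 × 5 = 3.535 mm.
Total length L = 560 mm; A_we = 3.535 × 560 = 1980 mm².
F_nw = 0.6 F_EXX = 0.6 × 490 = 294 MPa.
φR_n = 0.75 × 294 × 1980 × 10⁻³ = 436.5 kN.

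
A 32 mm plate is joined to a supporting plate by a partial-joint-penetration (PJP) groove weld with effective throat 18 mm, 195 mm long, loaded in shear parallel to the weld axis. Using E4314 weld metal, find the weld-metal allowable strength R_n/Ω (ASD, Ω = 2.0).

E43XX → F_EXX = 430 MPa.
Effective throat (given) t_e = 18 mm.
A_we = 18 × 195 = 3510 mm².
F_nw = 0.6 F_EXX = 258 MPa.
R_n/Ω = (258 × 3510) / 2.0 × 10⁻³ = 452.8 kN.

R_n/Ω ≈ 453 kN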